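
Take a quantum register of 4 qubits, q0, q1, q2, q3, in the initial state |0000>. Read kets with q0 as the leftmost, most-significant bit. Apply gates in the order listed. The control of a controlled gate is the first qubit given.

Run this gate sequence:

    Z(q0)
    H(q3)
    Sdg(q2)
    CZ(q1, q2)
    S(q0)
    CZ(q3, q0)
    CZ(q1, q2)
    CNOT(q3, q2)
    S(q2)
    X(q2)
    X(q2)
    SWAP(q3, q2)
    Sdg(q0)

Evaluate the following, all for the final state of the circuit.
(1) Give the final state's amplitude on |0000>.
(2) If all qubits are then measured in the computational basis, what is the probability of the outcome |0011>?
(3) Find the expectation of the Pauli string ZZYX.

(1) The final state's coefficient on |0000> equals sqrt(2)/2.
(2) The probability of measuring |0011> is 1/2.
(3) In the final state, ZZYX has expectation 1.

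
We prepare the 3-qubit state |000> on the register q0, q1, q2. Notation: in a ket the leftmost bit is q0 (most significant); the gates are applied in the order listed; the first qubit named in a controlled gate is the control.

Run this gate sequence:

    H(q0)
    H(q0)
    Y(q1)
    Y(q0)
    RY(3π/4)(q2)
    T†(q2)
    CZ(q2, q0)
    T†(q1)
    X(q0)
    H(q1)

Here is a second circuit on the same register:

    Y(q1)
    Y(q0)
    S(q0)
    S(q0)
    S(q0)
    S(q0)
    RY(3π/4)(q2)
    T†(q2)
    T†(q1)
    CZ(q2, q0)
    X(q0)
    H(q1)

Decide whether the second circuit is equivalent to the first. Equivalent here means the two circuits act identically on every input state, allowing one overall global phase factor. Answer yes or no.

Yes: on every input state the two circuits agree up to one overall phase factor.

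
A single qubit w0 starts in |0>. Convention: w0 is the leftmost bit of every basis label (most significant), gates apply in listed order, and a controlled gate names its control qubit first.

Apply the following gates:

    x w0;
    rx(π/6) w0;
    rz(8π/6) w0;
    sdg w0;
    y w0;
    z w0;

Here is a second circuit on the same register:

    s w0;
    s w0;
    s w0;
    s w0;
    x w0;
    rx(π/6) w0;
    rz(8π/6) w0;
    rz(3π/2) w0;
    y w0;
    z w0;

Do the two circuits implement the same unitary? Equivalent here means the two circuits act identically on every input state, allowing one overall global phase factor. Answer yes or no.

Yes, they are equivalent — the unitaries differ by at most a global phase.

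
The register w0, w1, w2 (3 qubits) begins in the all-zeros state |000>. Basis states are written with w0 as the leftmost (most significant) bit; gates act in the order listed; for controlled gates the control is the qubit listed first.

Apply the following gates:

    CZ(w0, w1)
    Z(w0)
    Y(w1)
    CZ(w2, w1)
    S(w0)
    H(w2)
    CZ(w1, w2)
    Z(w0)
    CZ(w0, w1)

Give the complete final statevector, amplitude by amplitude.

The final amplitudes are sqrt(2)*I/2 on |010>, -sqrt(2)*I/2 on |011>, and 0 on every other basis state.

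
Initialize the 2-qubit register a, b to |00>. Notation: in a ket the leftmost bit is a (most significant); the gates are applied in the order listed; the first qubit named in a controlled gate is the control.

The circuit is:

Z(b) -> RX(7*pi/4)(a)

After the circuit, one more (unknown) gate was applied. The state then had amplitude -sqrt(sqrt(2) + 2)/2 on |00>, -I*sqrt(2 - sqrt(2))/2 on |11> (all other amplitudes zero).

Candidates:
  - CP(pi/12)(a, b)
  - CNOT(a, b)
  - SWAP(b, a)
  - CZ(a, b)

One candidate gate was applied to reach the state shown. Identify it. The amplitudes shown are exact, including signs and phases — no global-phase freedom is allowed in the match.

It was CNOT(a, b) that produced the state shown.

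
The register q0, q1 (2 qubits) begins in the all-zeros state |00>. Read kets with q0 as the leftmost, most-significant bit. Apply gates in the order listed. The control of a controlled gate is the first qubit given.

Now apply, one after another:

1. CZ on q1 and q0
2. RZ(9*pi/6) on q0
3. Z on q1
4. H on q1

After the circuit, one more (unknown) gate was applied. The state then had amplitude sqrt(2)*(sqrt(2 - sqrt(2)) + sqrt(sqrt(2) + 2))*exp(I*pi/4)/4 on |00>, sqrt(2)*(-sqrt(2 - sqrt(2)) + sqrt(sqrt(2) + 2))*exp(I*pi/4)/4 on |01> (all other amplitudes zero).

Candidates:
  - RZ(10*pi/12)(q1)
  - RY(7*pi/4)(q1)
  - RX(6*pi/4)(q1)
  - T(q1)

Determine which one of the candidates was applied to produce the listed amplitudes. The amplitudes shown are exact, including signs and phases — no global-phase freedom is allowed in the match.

The unique candidate consistent with the amplitudes is RY(7*pi/4)(q1).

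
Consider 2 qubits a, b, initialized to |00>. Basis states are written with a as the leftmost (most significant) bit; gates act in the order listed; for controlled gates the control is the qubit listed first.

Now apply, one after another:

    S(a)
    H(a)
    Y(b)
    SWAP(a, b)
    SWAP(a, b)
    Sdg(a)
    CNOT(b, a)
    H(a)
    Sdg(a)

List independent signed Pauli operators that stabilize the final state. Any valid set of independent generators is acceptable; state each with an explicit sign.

One valid set of independent stabilizer generators is -XI, -IZ (any independent generating set of the same group is equally correct).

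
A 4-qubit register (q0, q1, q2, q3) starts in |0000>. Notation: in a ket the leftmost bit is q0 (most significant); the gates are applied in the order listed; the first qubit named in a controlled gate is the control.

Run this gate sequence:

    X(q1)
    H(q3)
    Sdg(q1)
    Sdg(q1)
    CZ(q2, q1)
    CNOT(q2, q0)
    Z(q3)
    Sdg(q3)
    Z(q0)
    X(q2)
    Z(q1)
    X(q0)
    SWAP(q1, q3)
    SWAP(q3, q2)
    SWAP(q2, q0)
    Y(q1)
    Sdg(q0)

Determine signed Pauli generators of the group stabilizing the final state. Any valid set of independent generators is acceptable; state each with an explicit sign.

One valid set of independent stabilizer generators is +IYII, -ZIII, -IIZI, -IIIZ (any independent generating set of the same group is equally correct).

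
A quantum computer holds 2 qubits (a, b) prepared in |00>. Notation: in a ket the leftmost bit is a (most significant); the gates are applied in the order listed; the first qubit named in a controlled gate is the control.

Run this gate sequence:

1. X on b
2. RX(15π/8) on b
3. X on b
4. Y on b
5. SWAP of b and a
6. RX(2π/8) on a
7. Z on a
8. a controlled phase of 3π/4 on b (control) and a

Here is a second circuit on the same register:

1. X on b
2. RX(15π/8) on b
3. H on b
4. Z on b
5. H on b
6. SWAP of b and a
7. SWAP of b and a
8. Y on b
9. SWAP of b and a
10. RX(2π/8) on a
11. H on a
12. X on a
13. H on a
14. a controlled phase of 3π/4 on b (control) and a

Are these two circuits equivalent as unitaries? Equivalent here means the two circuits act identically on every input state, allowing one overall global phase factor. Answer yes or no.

Yes — the two circuits implement the same unitary up to a global phase.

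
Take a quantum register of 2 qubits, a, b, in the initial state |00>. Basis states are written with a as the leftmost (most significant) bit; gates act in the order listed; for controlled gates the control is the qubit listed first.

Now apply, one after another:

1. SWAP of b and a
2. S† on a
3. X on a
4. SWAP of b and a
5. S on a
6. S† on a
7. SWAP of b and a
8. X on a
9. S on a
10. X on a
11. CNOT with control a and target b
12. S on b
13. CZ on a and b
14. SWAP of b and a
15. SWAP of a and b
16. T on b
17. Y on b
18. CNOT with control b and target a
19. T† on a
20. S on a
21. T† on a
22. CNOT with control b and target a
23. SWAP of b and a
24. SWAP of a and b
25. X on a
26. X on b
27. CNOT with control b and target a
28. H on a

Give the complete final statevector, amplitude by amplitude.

The final amplitudes are 0 on |00>, -sqrt(2)*exp(I*pi/4)/2 on |01>, 0 on |10>, sqrt(2)*exp(I*pi/4)/2 on |11>. Key observation: steps 2-9 multiply out to the identity, so the circuit reduces to the remaining gates.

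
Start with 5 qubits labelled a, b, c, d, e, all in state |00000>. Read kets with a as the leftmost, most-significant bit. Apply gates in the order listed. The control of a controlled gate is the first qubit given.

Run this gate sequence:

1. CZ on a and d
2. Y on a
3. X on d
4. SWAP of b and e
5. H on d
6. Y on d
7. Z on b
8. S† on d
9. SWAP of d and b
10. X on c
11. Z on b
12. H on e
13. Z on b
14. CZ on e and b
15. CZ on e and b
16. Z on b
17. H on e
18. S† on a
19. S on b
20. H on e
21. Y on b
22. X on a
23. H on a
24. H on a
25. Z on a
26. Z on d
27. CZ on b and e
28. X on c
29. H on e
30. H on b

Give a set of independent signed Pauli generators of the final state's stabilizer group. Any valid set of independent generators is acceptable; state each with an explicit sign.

The final state is stabilized by the group generated by +IXIIZ, +IZIIX, +ZIIII, +IIZII, +IIIZI; other independent generating sets are equally valid.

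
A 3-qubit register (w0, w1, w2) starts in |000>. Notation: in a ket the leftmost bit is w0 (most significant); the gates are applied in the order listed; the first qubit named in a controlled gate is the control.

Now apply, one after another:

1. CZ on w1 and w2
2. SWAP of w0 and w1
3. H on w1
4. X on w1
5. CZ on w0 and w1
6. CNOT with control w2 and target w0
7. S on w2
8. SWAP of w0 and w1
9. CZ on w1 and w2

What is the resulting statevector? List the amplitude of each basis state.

The final amplitudes are sqrt(2)/2 on |000>, sqrt(2)/2 on |100>, and 0 on every other basis state.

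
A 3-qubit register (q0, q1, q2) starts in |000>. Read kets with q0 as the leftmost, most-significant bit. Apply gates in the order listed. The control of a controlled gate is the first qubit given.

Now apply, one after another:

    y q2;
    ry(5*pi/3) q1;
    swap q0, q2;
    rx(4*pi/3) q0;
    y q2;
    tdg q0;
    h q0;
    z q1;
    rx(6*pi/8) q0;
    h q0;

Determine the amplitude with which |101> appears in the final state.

|101> carries amplitude sqrt(3)*(-sqrt(sqrt(2) + 2) + I*sqrt(2 - sqrt(2)))*exp(I*pi/4)/8 in the final state.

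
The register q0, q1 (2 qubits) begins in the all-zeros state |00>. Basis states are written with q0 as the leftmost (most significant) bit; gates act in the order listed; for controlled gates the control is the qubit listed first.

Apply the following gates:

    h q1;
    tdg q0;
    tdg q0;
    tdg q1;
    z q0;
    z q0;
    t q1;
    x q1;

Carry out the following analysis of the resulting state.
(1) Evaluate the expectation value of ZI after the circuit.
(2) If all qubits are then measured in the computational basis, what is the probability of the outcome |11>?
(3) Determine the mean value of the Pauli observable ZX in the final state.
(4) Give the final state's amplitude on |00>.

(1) The observable ZI averages to 1. Key observation: gates 4-7 undo each other exactly, leaving only the rest of the circuit to track.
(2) A full measurement returns |11> with probability 0.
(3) The observable ZX averages to 1.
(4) The amplitude on |00> is sqrt(2)/2.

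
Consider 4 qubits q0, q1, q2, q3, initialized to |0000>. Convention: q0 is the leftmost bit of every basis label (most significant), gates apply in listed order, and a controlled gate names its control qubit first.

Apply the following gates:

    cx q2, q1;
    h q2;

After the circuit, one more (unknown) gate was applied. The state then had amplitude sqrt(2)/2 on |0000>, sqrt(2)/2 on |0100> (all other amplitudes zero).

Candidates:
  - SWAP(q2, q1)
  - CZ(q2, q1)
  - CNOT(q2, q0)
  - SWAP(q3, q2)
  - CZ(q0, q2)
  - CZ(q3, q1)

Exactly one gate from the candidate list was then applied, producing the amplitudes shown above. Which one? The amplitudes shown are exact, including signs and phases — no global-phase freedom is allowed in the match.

The unique candidate consistent with the amplitudes is SWAP(q2, q1).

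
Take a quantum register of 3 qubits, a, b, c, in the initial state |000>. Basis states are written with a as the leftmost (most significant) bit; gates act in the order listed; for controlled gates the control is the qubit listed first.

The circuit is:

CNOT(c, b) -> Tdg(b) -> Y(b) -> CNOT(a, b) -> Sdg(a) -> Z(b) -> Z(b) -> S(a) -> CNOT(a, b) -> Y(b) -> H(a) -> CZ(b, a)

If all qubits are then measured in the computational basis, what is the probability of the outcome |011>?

The probability of measuring |011> is 0. Key observation: the block from step 3 through step 10 cancels to the identity and can be dropped.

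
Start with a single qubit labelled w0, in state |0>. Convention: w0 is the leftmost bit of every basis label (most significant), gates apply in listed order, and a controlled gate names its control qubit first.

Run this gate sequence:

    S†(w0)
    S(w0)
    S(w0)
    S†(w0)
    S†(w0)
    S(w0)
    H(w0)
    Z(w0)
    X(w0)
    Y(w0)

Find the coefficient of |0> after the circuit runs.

The final state's coefficient on |0> equals -sqrt(2)*I/2.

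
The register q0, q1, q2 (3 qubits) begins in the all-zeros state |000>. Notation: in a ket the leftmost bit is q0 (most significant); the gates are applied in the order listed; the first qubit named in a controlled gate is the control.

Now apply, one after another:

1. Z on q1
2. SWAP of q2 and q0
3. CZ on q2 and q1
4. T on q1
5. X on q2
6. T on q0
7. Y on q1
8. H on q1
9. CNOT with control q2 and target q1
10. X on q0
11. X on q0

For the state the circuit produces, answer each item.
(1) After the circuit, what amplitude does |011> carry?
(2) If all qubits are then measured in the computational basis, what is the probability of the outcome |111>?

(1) The final state's coefficient on |011> equals sqrt(2)*I/2.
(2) Outcome |111> occurs with probability 0.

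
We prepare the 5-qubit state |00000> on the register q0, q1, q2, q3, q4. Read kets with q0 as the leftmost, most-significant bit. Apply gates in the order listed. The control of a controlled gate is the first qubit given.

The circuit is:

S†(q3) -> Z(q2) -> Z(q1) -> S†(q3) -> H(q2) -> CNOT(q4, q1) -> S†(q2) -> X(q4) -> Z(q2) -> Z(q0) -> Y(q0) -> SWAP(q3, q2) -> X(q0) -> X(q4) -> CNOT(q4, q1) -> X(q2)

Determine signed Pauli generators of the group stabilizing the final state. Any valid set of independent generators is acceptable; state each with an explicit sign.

One valid set of independent stabilizer generators is +IIIYI, +ZIIII, +IZIII, -IIZII, +IIIIZ (any independent generating set of the same group is equally correct).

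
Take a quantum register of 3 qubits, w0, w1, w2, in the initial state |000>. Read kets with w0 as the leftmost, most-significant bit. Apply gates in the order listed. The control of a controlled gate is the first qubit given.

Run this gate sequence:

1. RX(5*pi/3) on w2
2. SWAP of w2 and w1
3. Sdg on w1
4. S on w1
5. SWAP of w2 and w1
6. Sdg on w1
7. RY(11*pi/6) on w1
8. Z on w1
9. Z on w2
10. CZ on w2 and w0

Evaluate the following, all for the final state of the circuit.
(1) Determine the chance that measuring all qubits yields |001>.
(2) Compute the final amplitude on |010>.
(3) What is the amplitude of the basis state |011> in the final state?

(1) A full measurement returns |001> with probability sqrt(3)/16 + 1/8.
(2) The final state's coefficient on |010> equals -sqrt(6)/8 + 3*sqrt(2)/8.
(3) The amplitude on |011> is I*(-sqrt(6) + sqrt(2))/8.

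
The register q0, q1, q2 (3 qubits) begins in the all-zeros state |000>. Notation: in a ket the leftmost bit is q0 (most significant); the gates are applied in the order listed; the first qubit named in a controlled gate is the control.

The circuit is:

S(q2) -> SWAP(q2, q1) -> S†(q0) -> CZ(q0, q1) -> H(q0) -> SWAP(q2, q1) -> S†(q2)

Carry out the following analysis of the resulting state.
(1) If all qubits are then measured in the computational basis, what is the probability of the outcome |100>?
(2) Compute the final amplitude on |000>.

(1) Outcome |100> occurs with probability 1/2.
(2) The final state's coefficient on |000> equals sqrt(2)/2.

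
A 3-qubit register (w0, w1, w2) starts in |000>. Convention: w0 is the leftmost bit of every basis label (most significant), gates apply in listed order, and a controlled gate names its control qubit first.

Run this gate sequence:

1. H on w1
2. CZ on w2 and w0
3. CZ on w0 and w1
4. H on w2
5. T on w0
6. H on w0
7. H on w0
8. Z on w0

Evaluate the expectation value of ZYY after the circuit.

The observable ZYY averages to 0.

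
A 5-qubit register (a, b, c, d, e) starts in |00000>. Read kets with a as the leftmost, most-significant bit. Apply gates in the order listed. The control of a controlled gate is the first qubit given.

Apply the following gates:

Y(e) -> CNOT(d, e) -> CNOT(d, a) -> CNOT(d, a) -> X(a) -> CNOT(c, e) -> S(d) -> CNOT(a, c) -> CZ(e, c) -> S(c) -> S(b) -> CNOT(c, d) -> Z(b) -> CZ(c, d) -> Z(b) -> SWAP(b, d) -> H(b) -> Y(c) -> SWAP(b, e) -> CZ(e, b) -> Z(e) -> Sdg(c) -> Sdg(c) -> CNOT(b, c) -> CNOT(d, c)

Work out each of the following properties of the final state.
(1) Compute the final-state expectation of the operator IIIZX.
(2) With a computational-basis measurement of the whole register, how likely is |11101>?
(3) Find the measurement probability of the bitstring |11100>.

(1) The expectation value of IIIZX is -1.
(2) The probability of measuring |11101> is 1/2.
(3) The probability of measuring |11100> is 1/2.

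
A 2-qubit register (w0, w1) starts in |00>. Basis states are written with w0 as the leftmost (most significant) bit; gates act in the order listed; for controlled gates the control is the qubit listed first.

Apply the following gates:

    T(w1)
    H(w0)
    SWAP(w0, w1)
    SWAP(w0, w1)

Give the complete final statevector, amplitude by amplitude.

The final amplitudes are sqrt(2)/2 on |00>, 0 on |01>, sqrt(2)/2 on |10>, 0 on |11>. Key observation: the block from step 3 through step 4 cancels to the identity and can be dropped.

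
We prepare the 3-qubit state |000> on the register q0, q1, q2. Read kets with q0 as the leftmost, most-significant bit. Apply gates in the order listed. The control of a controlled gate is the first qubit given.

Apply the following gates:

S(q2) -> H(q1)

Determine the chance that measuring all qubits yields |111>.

Outcome |111> occurs with probability 0.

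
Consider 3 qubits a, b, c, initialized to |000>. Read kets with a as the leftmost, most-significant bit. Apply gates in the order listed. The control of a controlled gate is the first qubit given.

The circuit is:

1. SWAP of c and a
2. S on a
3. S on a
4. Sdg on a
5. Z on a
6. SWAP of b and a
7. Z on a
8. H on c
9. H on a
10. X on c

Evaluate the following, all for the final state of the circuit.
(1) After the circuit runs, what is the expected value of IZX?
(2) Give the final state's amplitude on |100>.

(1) The observable IZX averages to 1.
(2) |100> carries amplitude 1/2 in the final state.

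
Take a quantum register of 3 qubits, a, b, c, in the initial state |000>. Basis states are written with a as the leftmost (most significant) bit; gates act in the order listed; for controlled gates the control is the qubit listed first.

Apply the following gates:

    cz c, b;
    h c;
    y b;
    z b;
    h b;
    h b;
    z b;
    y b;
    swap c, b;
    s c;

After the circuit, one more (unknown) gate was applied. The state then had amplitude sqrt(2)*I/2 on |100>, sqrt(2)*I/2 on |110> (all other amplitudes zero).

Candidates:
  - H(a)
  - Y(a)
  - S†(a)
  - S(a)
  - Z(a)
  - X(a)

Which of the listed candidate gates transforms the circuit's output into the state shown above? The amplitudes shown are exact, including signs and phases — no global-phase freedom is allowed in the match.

It was Y(a) that produced the state shown. Key observation: gates 3-8 undo each other exactly, leaving only the rest of the circuit to track.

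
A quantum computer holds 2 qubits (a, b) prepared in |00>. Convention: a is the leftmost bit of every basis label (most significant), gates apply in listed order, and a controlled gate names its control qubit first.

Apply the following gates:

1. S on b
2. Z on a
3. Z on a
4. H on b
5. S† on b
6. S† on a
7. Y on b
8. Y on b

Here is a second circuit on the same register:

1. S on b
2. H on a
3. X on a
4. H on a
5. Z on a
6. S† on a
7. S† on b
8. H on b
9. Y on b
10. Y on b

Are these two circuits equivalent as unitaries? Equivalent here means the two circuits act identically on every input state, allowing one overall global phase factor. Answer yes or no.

No: there is an input state on which the two circuits produce genuinely different outputs (not merely differing by a phase).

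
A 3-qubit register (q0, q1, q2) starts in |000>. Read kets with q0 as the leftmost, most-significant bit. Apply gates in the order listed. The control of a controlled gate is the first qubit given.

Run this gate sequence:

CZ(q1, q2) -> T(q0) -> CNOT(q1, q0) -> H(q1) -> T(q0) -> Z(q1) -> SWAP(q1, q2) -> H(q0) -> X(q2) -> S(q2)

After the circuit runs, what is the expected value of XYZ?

The observable XYZ averages to 0.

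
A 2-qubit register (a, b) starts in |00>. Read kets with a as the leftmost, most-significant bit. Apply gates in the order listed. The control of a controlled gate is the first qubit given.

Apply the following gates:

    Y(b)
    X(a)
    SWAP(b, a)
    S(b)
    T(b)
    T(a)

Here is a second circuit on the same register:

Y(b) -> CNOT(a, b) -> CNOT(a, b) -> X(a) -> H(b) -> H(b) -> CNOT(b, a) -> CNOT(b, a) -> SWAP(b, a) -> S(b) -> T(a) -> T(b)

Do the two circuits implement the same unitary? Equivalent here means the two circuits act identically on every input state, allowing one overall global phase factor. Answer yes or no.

Yes — the two circuits implement the same unitary up to a global phase.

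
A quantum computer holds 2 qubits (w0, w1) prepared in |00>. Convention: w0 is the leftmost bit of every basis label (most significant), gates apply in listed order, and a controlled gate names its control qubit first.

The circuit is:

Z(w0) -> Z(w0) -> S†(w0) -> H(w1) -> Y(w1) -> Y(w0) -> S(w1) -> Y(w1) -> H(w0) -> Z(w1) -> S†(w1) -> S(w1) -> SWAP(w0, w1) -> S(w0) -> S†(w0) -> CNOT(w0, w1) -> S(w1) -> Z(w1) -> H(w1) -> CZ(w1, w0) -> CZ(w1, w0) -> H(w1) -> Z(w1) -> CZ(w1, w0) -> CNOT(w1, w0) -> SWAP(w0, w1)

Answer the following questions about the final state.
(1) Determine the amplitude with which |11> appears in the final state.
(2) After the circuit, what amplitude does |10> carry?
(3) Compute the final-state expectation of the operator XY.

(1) The amplitude on |11> is I/2. Key observation: steps 18-23 multiply out to the identity, so the circuit reduces to the remaining gates.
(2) |10> carries amplitude -1/2 in the final state.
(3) The observable XY averages to -1.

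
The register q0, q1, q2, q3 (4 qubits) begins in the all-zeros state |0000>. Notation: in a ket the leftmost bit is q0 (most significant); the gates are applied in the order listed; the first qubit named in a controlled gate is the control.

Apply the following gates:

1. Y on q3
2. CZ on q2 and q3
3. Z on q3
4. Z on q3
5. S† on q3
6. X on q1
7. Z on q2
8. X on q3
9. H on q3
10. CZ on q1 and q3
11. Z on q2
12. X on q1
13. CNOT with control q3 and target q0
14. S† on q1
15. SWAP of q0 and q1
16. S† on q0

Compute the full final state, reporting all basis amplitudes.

The resulting statevector has amplitude sqrt(2)/2 on |0000>, -sqrt(2)/2 on |0101>, and 0 on every other basis state.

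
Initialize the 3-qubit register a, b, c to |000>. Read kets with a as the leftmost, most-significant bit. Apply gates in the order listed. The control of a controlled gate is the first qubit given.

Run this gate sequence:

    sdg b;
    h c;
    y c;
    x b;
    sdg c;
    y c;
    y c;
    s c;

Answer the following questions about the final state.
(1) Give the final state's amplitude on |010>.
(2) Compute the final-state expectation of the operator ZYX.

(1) The amplitude on |010> is -sqrt(2)*I/2. Key observation: steps 5-8 multiply out to the identity, so the circuit reduces to the remaining gates.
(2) In the final state, ZYX has expectation 0.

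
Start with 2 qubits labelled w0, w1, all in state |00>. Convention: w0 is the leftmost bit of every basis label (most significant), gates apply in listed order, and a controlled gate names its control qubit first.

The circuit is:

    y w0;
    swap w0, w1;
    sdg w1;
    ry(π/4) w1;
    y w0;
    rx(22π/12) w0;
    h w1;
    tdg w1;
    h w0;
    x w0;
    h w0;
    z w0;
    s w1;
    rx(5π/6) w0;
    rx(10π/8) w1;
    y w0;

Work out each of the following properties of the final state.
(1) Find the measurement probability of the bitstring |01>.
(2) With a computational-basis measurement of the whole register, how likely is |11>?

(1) A full measurement returns |01> with probability 1/16 - sqrt(2)/32.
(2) Outcome |11> occurs with probability 3/16 - 3*sqrt(2)/32.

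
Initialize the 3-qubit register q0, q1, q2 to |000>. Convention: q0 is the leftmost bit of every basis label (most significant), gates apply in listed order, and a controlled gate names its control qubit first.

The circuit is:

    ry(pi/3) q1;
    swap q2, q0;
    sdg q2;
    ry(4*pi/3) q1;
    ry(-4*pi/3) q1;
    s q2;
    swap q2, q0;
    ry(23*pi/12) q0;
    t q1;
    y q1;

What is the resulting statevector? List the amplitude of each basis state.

The final amplitudes are (sqrt(2 - sqrt(2))/8 + sqrt(3*sqrt(2) + 6)/8)*exp(3*I*pi/4) on |000>, 0 on |001>, -3*I*sqrt(sqrt(2) + 2)/8 - I*sqrt(6 - 3*sqrt(2))/8 on |010>, 0 on |011>, (-sqrt(sqrt(2) + 2)/8 + sqrt(6 - 3*sqrt(2))/8)*exp(3*I*pi/4) on |100>, 0 on |101>, -3*I*sqrt(2 - sqrt(2))/8 + I*sqrt(3*sqrt(2) + 6)/8 on |110>, 0 on |111>. Key observation: the block from step 2 through step 7 cancels to the identity and can be dropped.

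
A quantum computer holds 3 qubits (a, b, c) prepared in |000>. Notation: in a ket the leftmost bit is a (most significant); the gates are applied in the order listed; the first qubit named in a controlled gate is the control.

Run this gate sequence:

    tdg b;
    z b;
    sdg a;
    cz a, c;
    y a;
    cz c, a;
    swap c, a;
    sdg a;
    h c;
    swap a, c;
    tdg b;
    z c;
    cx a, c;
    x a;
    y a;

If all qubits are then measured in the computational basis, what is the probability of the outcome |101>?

Outcome |101> occurs with probability 1/2.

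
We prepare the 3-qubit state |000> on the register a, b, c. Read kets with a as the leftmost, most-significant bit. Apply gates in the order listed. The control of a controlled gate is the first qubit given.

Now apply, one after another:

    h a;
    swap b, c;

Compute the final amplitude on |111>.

The final state's coefficient on |111> equals 0.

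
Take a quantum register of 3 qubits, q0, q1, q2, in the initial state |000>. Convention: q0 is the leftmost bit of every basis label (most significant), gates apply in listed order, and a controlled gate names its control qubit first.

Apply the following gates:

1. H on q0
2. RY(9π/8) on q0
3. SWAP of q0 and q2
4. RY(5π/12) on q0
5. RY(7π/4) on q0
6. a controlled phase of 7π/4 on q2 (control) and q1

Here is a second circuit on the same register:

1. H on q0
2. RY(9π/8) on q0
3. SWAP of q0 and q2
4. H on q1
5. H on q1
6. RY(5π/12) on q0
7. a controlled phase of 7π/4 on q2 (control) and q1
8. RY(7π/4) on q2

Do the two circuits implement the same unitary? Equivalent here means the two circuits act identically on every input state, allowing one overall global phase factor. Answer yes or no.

No — the two circuits implement different unitaries, even allowing a global phase.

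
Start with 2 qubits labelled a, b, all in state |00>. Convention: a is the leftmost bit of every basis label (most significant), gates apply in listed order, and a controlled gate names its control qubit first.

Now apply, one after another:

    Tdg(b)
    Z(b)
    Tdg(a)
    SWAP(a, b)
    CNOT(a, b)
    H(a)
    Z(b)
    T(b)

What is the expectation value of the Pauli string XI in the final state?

The observable XI averages to 1.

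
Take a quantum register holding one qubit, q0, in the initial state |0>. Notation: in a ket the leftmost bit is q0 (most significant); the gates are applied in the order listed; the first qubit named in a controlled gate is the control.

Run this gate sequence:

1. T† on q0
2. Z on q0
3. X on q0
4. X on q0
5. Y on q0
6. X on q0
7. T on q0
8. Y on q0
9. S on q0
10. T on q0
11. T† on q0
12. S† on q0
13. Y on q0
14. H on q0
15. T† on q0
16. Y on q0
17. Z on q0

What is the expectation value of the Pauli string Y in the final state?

The expectation value of Y is sqrt(2)/2.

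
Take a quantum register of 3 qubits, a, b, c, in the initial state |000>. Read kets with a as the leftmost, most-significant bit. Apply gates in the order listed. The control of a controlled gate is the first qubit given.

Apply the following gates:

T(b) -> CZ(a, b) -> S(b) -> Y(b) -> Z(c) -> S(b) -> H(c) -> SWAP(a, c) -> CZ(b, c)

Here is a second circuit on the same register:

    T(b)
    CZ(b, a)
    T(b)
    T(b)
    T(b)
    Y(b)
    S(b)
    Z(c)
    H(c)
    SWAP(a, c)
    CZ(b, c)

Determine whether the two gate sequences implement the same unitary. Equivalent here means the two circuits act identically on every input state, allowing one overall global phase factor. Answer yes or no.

No: there is an input state on which the two circuits produce genuinely different outputs (not merely differing by a phase).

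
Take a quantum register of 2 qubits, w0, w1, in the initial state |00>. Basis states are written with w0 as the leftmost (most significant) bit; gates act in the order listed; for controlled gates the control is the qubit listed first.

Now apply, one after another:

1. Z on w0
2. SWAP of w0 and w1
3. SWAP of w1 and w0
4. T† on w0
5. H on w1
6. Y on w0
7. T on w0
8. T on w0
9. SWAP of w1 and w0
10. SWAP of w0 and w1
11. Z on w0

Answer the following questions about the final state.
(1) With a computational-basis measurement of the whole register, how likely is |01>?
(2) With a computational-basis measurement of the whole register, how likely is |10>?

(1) A full measurement returns |01> with probability 0.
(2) Outcome |10> occurs with probability 1/2.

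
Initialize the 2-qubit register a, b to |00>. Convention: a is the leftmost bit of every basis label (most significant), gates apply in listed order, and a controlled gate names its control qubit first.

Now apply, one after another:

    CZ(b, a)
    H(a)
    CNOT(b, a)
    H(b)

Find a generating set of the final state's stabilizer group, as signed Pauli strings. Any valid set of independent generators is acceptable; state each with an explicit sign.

The final state is stabilized by the group generated by +XI, +IX; other independent generating sets are equally valid.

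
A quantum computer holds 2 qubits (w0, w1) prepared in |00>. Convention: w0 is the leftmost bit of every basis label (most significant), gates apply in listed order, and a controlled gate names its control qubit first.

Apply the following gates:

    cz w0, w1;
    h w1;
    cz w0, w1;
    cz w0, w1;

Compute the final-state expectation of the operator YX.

In the final state, YX has expectation 0. Key observation: steps 3-4 multiply out to the identity, so the circuit reduces to the remaining gates.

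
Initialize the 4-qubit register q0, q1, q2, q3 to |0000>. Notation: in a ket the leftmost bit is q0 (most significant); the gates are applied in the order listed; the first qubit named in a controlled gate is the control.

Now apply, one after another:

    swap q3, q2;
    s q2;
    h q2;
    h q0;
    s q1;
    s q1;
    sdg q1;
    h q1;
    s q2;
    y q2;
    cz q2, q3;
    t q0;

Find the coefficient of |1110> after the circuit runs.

|1110> carries amplitude sqrt(2)*exp(3*I*pi/4)/4 in the final state. Key observation: steps 6-7 multiply out to the identity, so the circuit reduces to the remaining gates.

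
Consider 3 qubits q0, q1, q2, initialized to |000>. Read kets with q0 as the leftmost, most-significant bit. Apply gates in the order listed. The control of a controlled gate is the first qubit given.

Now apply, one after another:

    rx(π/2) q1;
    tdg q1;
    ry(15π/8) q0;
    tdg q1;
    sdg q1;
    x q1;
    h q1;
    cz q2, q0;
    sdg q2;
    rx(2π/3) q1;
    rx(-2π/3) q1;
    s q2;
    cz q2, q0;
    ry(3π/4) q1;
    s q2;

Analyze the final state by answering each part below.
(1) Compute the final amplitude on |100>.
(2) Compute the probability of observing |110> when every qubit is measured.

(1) The final state's coefficient on |100> equals sqrt(2 - sqrt(2))*sin(pi/16)/4 + sqrt(sqrt(2) + 2)*sin(pi/16)/4 - I*sqrt(sqrt(2) + 2)*sin(pi/16)/4 + I*sqrt(2 - sqrt(2))*sin(pi/16)/4.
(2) The probability of measuring |110> is sin(pi/16)**2/2.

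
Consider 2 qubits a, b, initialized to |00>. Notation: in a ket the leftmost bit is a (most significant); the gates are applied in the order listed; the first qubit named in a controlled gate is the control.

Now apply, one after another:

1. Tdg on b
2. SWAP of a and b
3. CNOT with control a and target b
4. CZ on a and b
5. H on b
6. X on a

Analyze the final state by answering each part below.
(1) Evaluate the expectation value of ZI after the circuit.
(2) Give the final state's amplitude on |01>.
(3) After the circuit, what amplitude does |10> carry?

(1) The observable ZI averages to -1.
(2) The amplitude on |01> is 0.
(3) The amplitude on |10> is sqrt(2)/2.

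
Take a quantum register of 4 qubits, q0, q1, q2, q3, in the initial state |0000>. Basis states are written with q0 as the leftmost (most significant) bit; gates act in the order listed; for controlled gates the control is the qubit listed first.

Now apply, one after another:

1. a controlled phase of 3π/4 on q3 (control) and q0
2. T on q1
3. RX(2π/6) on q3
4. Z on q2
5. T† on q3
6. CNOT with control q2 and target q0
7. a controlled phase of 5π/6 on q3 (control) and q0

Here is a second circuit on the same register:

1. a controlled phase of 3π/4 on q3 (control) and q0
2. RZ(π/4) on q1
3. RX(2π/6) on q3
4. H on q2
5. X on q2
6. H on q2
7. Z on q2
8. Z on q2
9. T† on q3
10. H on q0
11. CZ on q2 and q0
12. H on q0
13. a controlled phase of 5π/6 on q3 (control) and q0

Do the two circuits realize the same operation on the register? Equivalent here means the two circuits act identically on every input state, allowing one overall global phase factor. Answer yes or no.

Yes: on every input state the two circuits agree up to one overall phase factor.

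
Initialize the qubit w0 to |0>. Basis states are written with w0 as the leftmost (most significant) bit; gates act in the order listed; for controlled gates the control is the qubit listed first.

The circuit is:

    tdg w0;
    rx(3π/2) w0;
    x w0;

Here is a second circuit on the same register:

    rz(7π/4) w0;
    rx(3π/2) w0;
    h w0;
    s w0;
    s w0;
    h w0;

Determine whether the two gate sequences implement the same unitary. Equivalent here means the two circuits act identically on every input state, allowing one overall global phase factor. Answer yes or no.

Yes, they are equivalent — the unitaries differ by at most a global phase.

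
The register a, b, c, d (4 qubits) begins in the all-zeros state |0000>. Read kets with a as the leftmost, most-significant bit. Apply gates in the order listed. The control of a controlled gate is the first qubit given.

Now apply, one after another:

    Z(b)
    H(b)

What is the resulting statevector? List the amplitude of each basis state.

The resulting statevector has amplitude sqrt(2)/2 on |0000>, sqrt(2)/2 on |0100>, and 0 on every other basis state.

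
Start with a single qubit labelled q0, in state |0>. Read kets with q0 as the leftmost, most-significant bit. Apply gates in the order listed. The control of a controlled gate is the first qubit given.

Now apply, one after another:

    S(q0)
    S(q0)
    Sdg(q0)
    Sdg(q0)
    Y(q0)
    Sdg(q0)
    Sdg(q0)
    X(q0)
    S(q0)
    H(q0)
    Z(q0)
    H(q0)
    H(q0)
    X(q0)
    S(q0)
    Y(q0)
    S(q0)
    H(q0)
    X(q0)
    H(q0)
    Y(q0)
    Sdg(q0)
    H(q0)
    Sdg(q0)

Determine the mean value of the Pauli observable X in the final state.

In the final state, X has expectation 1.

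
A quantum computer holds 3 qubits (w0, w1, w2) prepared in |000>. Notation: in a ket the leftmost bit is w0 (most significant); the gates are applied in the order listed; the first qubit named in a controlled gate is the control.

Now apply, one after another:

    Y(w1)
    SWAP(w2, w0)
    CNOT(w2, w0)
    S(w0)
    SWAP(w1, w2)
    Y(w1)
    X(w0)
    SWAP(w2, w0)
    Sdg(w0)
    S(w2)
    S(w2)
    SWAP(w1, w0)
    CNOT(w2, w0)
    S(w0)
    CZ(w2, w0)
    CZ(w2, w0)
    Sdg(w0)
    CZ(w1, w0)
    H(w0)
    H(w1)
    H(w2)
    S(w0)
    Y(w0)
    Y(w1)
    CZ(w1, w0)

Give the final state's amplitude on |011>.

The amplitude on |011> is -sqrt(2)/4.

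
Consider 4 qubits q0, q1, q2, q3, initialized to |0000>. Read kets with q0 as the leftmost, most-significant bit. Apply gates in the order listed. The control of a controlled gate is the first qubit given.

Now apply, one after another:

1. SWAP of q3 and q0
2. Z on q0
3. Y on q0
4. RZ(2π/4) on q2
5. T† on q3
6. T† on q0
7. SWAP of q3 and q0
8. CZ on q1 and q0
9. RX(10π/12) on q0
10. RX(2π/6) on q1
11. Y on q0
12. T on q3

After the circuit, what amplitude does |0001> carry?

|0001> carries amplitude (-3*sqrt(2) - sqrt(6))*exp(I*pi/4)/8 in the final state.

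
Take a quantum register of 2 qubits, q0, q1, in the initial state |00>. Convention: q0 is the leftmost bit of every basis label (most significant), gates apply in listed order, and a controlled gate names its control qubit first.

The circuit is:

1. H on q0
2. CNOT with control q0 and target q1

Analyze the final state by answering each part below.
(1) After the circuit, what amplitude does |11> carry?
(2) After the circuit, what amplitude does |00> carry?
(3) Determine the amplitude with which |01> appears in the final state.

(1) The amplitude on |11> is sqrt(2)/2.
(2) |00> carries amplitude sqrt(2)/2 in the final state.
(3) The amplitude on |01> is 0.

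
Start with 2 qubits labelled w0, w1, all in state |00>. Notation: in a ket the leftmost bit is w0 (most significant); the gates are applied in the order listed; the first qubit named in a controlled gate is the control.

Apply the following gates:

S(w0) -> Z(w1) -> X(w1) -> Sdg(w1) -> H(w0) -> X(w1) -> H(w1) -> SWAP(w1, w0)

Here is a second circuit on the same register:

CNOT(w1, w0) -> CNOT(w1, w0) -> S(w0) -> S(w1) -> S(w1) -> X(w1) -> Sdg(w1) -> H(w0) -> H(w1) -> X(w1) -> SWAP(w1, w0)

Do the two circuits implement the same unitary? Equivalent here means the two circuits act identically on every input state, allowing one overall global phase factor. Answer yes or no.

No: there is an input state on which the two circuits produce genuinely different outputs (not merely differing by a phase).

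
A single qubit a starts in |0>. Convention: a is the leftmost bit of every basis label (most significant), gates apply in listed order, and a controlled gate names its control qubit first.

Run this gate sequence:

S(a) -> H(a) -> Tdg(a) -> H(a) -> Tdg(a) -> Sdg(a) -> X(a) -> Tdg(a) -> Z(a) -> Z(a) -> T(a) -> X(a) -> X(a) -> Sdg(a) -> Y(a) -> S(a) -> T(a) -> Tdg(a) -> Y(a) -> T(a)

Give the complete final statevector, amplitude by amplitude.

The final amplitudes are -exp(3*I*pi/4)/2 + I/2 on |0>, -I/2 - exp(3*I*pi/4)/2 on |1>. Key observation: steps 7-12 multiply out to the identity, so the circuit reduces to the remaining gates.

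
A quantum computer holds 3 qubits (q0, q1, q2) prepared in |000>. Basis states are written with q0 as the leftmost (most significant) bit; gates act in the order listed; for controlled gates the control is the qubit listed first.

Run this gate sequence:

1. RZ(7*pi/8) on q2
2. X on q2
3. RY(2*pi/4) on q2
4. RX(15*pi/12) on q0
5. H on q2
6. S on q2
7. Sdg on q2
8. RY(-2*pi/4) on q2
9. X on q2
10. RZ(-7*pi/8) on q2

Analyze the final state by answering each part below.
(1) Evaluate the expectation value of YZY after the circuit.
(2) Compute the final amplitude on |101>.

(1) In the final state, YZY has expectation sqrt(2)*(-exp(I*pi/4) + I)*exp(I*pi/8)/4.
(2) The final state's coefficient on |101> equals -sqrt(2*sqrt(2) + 4)*exp(5*I*pi/8)/4.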